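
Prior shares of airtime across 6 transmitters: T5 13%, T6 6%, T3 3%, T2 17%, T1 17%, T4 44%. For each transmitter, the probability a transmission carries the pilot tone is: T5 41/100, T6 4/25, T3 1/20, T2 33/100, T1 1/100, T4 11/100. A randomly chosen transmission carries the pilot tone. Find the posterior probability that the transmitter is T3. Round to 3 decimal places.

0.009

Compute prior × likelihood for every hypothesis:
  T5: 0.13 × 0.41 = 0.0533
  T6: 0.06 × 0.16 = 0.0096
  T3: 0.03 × 0.05 = 0.0015
  T2: 0.17 × 0.33 = 0.0561
  T1: 0.17 × 0.01 = 0.0017
  T4: 0.44 × 0.11 = 0.0484
Normalizing constant = 0.1706.
P(T3 | evidence) = 0.0015 / 0.1706 ≈ 0.009.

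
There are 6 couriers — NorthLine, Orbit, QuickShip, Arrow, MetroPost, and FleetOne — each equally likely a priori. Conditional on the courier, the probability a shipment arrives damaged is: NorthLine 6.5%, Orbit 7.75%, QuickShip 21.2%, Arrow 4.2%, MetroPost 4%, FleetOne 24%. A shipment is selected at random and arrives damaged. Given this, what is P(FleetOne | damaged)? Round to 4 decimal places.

0.3548

With a uniform prior (1/6 each), posterior ∝ likelihood:
  NorthLine: 0.065
  Orbit: 0.0775
  QuickShip: 0.212
  Arrow: 0.042
  MetroPost: 0.04
  FleetOne: 0.24
Sum = 0.6765.
P(FleetOne | evidence) = 0.24 / 0.6765 ≈ 0.3548.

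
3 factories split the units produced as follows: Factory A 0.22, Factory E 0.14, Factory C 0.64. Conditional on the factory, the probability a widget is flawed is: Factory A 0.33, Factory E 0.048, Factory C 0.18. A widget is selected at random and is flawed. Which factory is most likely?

Factory C

By Bayes' rule, posterior ∝ prior × likelihood:
  Factory A: 0.22 × 0.33 = 0.0726
  Factory E: 0.14 × 0.048 = 0.00672
  Factory C: 0.64 × 0.18 = 0.1152
Normalizing constant = 0.19452.
Largest term belongs to Factory C, so Factory C is most probable.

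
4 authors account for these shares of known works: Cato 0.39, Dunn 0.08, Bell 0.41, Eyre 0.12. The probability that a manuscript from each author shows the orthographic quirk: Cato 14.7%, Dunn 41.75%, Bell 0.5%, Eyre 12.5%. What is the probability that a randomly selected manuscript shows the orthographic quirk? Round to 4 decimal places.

Prior × likelihood for each hypothesis:
  Cato: 0.39 × 0.147 = 0.05733
  Dunn: 0.08 × 0.4175 = 0.0334
  Bell: 0.41 × 0.005 = 0.00205
  Eyre: 0.12 × 0.125 = 0.015
P(quirk) = 0.05733 + 0.0334 + 0.00205 + 0.015 = 0.10778 → 0.1078.

0.1078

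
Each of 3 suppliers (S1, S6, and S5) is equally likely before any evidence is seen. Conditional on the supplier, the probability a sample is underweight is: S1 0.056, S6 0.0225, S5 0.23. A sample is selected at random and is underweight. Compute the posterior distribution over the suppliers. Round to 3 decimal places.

With a uniform prior (1/3 each), posterior ∝ likelihood:
  S1: 0.056
  S6: 0.0225
  S5: 0.23
Normalizing constant = 0.3085.
P(S1 | underweight) = 0.056/0.3085 ≈ 0.182
P(S6 | underweight) = 0.0225/0.3085 ≈ 0.073
P(S5 | underweight) = 0.23/0.3085 ≈ 0.746

S1 0.182, S6 0.073, S5 0.746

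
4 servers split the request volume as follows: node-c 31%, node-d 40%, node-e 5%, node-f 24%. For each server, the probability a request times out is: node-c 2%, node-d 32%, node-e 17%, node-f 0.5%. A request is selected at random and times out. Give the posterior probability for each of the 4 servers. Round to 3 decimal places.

node-c 0.043, node-d 0.890, node-e 0.059, node-f 0.008

Prior × likelihood for each hypothesis:
  node-c: 0.31 × 0.02 = 0.0062
  node-d: 0.4 × 0.32 = 0.128
  node-e: 0.05 × 0.17 = 0.0085
  node-f: 0.24 × 0.005 = 0.0012
Normalizing constant = 0.1439.
P(node-c | timeout) = 0.0062/0.1439 ≈ 0.043
P(node-d | timeout) = 0.128/0.1439 ≈ 0.890
P(node-e | timeout) = 0.0085/0.1439 ≈ 0.059
P(node-f | timeout) = 0.0012/0.1439 ≈ 0.008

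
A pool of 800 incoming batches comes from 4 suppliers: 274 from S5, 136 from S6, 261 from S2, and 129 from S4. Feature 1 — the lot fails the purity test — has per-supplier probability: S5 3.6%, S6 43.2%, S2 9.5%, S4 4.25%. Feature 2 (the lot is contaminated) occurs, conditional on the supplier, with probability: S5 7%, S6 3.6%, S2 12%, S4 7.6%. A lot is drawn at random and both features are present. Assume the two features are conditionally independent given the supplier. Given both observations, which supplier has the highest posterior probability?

S2

Compute prior × likelihood for every hypothesis:
  S5: 0.3425 × 0.036 × 0.07 = 0.0008631
  S6: 0.17 × 0.432 × 0.036 = 0.00264384
  S2: 0.32625 × 0.095 × 0.12 = 0.00371925
  S4: 0.16125 × 0.0425 × 0.076 = 0.0005208375
Total = 0.0077470275.
Largest term belongs to S2, so S2 is most probable.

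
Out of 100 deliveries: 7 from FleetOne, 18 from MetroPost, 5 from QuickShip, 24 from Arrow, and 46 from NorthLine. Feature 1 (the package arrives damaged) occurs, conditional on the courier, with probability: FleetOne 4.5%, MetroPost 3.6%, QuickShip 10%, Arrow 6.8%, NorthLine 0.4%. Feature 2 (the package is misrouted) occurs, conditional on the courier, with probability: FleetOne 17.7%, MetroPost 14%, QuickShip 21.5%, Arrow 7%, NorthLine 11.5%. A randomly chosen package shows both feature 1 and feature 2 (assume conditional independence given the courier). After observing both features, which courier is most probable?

Arrow

By Bayes' rule, posterior ∝ prior × likelihood:
  FleetOne: 0.07 × 0.045 × 0.177 = 0.00055755
  MetroPost: 0.18 × 0.036 × 0.14 = 0.0009072
  QuickShip: 0.05 × 0.1 × 0.215 = 0.001075
  Arrow: 0.24 × 0.068 × 0.07 = 0.0011424
  NorthLine: 0.46 × 0.004 × 0.115 = 0.0002116
Sum = 0.00389375.
Largest term belongs to Arrow, so Arrow is most probable.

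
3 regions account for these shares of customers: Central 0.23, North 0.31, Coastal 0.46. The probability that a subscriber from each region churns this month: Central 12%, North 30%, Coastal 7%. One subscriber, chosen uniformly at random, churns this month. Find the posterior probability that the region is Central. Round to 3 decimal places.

Unnormalized posteriors (prior × likelihood):
  Central: 0.23 × 0.12 = 0.0276
  North: 0.31 × 0.3 = 0.093
  Coastal: 0.46 × 0.07 = 0.0322
Sum = 0.1528.
P(Central | evidence) = 0.0276 / 0.1528 ≈ 0.181.

0.181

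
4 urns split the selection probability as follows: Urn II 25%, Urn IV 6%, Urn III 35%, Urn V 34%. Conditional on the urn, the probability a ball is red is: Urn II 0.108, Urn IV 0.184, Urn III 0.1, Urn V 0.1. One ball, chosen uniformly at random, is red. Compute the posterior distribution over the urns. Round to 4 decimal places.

Unnormalized posteriors (prior × likelihood):
  Urn II: 0.25 × 0.108 = 0.027
  Urn IV: 0.06 × 0.184 = 0.01104
  Urn III: 0.35 × 0.1 = 0.035
  Urn V: 0.34 × 0.1 = 0.034
Normalizing constant = 0.10704.
P(Urn II | red) = 0.027/0.10704 ≈ 0.2522
P(Urn IV | red) = 0.01104/0.10704 ≈ 0.1031
P(Urn III | red) = 0.035/0.10704 ≈ 0.3270
P(Urn V | red) = 0.034/0.10704 ≈ 0.3176

Urn II 0.2522, Urn IV 0.1031, Urn III 0.3270, Urn V 0.3176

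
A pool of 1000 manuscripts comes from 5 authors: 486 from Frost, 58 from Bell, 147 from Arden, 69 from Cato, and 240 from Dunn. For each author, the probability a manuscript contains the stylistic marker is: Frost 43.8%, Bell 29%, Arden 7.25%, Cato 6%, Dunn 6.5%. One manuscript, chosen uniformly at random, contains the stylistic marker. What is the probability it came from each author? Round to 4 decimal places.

By Bayes' rule, posterior ∝ prior × likelihood:
  Frost: 0.486 × 0.438 = 0.212868
  Bell: 0.058 × 0.29 = 0.01682
  Arden: 0.147 × 0.0725 = 0.0106575
  Cato: 0.069 × 0.06 = 0.00414
  Dunn: 0.24 × 0.065 = 0.0156
Sum = 0.2600855.
P(Frost | marker) = 0.212868/0.2600855 ≈ 0.8185
P(Bell | marker) = 0.01682/0.2600855 ≈ 0.0647
P(Arden | marker) = 0.0106575/0.2600855 ≈ 0.0410
P(Cato | marker) = 0.00414/0.2600855 ≈ 0.0159
P(Dunn | marker) = 0.0156/0.2600855 ≈ 0.0600

Frost 0.8185, Bell 0.0647, Arden 0.0410, Cato 0.0159, Dunn 0.0600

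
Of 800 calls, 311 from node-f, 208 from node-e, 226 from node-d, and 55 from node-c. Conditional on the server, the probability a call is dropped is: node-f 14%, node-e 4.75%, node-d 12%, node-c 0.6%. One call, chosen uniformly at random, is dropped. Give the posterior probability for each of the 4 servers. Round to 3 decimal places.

node-f 0.538, node-e 0.122, node-d 0.335, node-c 0.004

Prior × likelihood for each hypothesis:
  node-f: 0.38875 × 0.14 = 0.054425
  node-e: 0.26 × 0.0475 = 0.01235
  node-d: 0.2825 × 0.12 = 0.0339
  node-c: 0.06875 × 0.006 = 0.0004125
Sum = 0.1010875.
P(node-f | dropped) = 0.054425/0.1010875 ≈ 0.538
P(node-e | dropped) = 0.01235/0.1010875 ≈ 0.122
P(node-d | dropped) = 0.0339/0.1010875 ≈ 0.335
P(node-c | dropped) = 0.0004125/0.1010875 ≈ 0.004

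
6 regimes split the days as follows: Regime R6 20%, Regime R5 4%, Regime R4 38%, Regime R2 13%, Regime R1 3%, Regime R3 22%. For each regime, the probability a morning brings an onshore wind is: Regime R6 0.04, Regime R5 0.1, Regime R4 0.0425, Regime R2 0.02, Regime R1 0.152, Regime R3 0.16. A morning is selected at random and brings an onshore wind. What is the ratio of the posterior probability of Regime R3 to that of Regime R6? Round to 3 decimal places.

4.400

Prior × likelihood for each hypothesis:
  Regime R6: 0.2 × 0.04 = 0.008
  Regime R5: 0.04 × 0.1 = 0.004
  Regime R4: 0.38 × 0.0425 = 0.01615
  Regime R2: 0.13 × 0.02 = 0.0026
  Regime R1: 0.03 × 0.152 = 0.00456
  Regime R3: 0.22 × 0.16 = 0.0352
Normalizing constant = 0.07051.
The ratio is 0.0352 / 0.008 (the normalizer cancels) = 4.400.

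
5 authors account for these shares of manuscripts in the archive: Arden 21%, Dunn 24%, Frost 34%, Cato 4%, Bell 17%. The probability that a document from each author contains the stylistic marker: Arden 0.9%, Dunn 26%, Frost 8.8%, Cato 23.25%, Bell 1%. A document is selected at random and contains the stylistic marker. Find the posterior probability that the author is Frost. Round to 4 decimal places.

0.2844

Prior × likelihood for each hypothesis:
  Arden: 0.21 × 0.009 = 0.00189
  Dunn: 0.24 × 0.26 = 0.0624
  Frost: 0.34 × 0.088 = 0.02992
  Cato: 0.04 × 0.2325 = 0.0093
  Bell: 0.17 × 0.01 = 0.0017
Sum = 0.10521.
P(Frost | evidence) = 0.02992 / 0.10521 ≈ 0.2844.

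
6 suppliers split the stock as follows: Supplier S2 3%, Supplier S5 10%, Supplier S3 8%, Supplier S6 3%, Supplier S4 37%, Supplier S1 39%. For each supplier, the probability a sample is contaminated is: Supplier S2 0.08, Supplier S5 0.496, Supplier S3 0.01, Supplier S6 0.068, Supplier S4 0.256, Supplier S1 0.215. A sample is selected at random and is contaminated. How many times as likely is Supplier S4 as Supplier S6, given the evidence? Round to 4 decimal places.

By Bayes' rule, posterior ∝ prior × likelihood:
  Supplier S2: 0.03 × 0.08 = 0.0024
  Supplier S5: 0.1 × 0.496 = 0.0496
  Supplier S3: 0.08 × 0.01 = 0.0008
  Supplier S6: 0.03 × 0.068 = 0.00204
  Supplier S4: 0.37 × 0.256 = 0.09472
  Supplier S1: 0.39 × 0.215 = 0.08385
Normalizing constant = 0.23341.
The ratio is 0.09472 / 0.00204 (the normalizer cancels) = 46.4314.

46.4314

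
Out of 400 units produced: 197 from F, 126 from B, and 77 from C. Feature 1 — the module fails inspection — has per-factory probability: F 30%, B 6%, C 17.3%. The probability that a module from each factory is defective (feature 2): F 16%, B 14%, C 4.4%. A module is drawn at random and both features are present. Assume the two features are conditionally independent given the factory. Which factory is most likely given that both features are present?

F

Unnormalized posteriors (prior × likelihood):
  F: 0.4925 × 0.3 × 0.16 = 0.02364
  B: 0.315 × 0.06 × 0.14 = 0.002646
  C: 0.1925 × 0.173 × 0.044 = 0.00146531
Sum = 0.02775131.
Largest term belongs to F, so F is most probable.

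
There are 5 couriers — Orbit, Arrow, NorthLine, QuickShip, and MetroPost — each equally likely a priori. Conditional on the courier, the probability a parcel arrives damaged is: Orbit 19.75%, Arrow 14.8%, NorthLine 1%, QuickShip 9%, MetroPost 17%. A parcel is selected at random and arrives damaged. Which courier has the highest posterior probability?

Orbit

Since the prior is uniform, the posterior is proportional to the likelihood:
  Orbit: 0.1975
  Arrow: 0.148
  NorthLine: 0.01
  QuickShip: 0.09
  MetroPost: 0.17
Sum = 0.6155.
Largest term belongs to Orbit, so Orbit is most probable.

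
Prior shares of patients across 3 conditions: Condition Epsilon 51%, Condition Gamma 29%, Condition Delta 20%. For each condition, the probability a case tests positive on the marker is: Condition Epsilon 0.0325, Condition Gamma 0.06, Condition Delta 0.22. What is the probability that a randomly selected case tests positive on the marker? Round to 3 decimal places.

0.078

Prior × likelihood for each hypothesis:
  Condition Epsilon: 0.51 × 0.0325 = 0.016575
  Condition Gamma: 0.29 × 0.06 = 0.0174
  Condition Delta: 0.2 × 0.22 = 0.044
P(marker-positive) = 0.016575 + 0.0174 + 0.044 = 0.077975 → 0.078.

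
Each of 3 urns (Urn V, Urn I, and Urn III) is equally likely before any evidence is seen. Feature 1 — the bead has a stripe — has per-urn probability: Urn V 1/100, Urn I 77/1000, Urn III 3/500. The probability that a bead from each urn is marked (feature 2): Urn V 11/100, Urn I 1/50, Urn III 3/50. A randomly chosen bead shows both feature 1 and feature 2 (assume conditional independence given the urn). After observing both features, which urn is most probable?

Urn I

With a uniform prior (1/3 each), posterior ∝ likelihood:
  Urn V: 0.01 × 0.11 = 0.0011
  Urn I: 0.077 × 0.02 = 0.00154
  Urn III: 0.006 × 0.06 = 0.00036
Normalizing constant = 0.003.
Largest term belongs to Urn I, so Urn I is most probable.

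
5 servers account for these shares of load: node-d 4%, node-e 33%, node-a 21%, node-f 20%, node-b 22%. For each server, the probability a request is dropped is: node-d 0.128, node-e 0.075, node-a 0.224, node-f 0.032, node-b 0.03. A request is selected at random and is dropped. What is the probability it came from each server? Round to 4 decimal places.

Compute prior × likelihood for every hypothesis:
  node-d: 0.04 × 0.128 = 0.00512
  node-e: 0.33 × 0.075 = 0.02475
  node-a: 0.21 × 0.224 = 0.04704
  node-f: 0.2 × 0.032 = 0.0064
  node-b: 0.22 × 0.03 = 0.0066
Sum = 0.08991.
P(node-d | dropped) = 0.00512/0.08991 ≈ 0.0569
P(node-e | dropped) = 0.02475/0.08991 ≈ 0.2753
P(node-a | dropped) = 0.04704/0.08991 ≈ 0.5232
P(node-f | dropped) = 0.0064/0.08991 ≈ 0.0712
P(node-b | dropped) = 0.0066/0.08991 ≈ 0.0734

node-d 0.0569, node-e 0.2753, node-a 0.5232, node-f 0.0712, node-b 0.0734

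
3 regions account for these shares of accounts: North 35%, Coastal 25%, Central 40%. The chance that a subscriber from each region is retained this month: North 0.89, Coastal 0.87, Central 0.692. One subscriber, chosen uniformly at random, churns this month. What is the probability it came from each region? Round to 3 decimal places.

North 0.198, Coastal 0.167, Central 0.634

Taking complements, P(churn | each) = North 0.11, Coastal 0.13, Central 0.308.
Unnormalized posteriors (prior × likelihood):
  North: 0.35 × 0.11 = 0.0385
  Coastal: 0.25 × 0.13 = 0.0325
  Central: 0.4 × 0.308 = 0.1232
Sum = 0.1942.
P(North | churn) = 0.0385/0.1942 ≈ 0.198
P(Coastal | churn) = 0.0325/0.1942 ≈ 0.167
P(Central | churn) = 0.1232/0.1942 ≈ 0.634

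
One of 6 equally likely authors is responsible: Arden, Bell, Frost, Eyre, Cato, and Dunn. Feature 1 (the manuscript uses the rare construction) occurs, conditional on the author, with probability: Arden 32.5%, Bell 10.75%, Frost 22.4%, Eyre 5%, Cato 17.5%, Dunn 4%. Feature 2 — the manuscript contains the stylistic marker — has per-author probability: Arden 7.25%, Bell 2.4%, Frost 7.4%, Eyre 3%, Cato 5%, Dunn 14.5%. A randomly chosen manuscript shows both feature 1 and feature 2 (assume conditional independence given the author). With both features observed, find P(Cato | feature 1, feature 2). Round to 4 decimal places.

0.1489

Since the prior is uniform, the posterior is proportional to the likelihood:
  Arden: 0.325 × 0.0725 = 0.0235625
  Bell: 0.1075 × 0.024 = 0.00258
  Frost: 0.224 × 0.074 = 0.016576
  Eyre: 0.05 × 0.03 = 0.0015
  Cato: 0.175 × 0.05 = 0.00875
  Dunn: 0.04 × 0.145 = 0.0058
Sum = 0.0587685.
P(Cato | evidence) = 0.00875 / 0.0587685 ≈ 0.1489.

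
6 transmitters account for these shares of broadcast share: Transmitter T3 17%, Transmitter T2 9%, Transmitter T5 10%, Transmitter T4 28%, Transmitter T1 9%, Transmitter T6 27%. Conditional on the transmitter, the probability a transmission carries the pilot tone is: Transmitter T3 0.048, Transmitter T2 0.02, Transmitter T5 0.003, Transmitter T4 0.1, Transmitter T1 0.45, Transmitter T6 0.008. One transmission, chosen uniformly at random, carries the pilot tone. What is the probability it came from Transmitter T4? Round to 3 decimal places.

0.346

By Bayes' rule, posterior ∝ prior × likelihood:
  Transmitter T3: 0.17 × 0.048 = 0.00816
  Transmitter T2: 0.09 × 0.02 = 0.0018
  Transmitter T5: 0.1 × 0.003 = 0.0003
  Transmitter T4: 0.28 × 0.1 = 0.028
  Transmitter T1: 0.09 × 0.45 = 0.0405
  Transmitter T6: 0.27 × 0.008 = 0.00216
Normalizing constant = 0.08092.
P(Transmitter T4 | evidence) = 0.028 / 0.08092 ≈ 0.346.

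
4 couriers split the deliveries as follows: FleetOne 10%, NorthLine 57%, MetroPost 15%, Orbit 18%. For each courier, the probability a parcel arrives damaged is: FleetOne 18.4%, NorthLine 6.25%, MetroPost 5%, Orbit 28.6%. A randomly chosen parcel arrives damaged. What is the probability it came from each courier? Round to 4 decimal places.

Compute prior × likelihood for every hypothesis:
  FleetOne: 0.1 × 0.184 = 0.0184
  NorthLine: 0.57 × 0.0625 = 0.035625
  MetroPost: 0.15 × 0.05 = 0.0075
  Orbit: 0.18 × 0.286 = 0.05148
Total = 0.113005.
P(FleetOne | damaged) = 0.0184/0.113005 ≈ 0.1628
P(NorthLine | damaged) = 0.035625/0.113005 ≈ 0.3153
P(MetroPost | damaged) = 0.0075/0.113005 ≈ 0.0664
P(Orbit | damaged) = 0.05148/0.113005 ≈ 0.4556

FleetOne 0.1628, NorthLine 0.3153, MetroPost 0.0664, Orbit 0.4556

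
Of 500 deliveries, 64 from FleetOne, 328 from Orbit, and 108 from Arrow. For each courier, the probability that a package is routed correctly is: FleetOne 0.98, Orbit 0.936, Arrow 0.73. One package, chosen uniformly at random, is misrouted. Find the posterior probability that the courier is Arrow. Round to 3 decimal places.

0.567

Taking complements, P(misrouted | each) = FleetOne 0.02, Orbit 0.064, Arrow 0.27.
Prior × likelihood for each hypothesis:
  FleetOne: 0.128 × 0.02 = 0.00256
  Orbit: 0.656 × 0.064 = 0.041984
  Arrow: 0.216 × 0.27 = 0.05832
Normalizing constant = 0.102864.
P(Arrow | evidence) = 0.05832 / 0.102864 ≈ 0.567.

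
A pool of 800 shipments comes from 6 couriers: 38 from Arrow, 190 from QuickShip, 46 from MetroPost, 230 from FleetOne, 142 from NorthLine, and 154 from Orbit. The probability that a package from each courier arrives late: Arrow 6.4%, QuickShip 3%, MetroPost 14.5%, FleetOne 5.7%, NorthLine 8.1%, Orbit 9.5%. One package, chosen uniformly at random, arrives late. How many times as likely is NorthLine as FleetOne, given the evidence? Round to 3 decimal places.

0.877

Prior × likelihood for each hypothesis:
  Arrow: 0.0475 × 0.064 = 0.00304
  QuickShip: 0.2375 × 0.03 = 0.007125
  MetroPost: 0.0575 × 0.145 = 0.0083375
  FleetOne: 0.2875 × 0.057 = 0.0163875
  NorthLine: 0.1775 × 0.081 = 0.0143775
  Orbit: 0.1925 × 0.095 = 0.0182875
Sum = 0.067555.
The ratio is 0.0143775 / 0.0163875 (the normalizer cancels) = 0.877.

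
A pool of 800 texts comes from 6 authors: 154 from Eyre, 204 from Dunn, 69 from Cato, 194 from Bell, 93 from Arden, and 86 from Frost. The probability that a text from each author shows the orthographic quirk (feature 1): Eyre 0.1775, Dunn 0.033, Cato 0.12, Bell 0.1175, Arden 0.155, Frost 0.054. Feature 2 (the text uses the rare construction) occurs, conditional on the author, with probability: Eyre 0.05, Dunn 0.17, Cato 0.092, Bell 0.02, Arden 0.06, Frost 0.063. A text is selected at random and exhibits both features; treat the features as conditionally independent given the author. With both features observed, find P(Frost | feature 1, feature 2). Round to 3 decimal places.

By Bayes' rule, posterior ∝ prior × likelihood:
  Eyre: 0.1925 × 0.1775 × 0.05 = 0.0017084375
  Dunn: 0.255 × 0.033 × 0.17 = 0.00143055
  Cato: 0.08625 × 0.12 × 0.092 = 0.0009522
  Bell: 0.2425 × 0.1175 × 0.02 = 0.000569875
  Arden: 0.11625 × 0.155 × 0.06 = 0.001081125
  Frost: 0.1075 × 0.054 × 0.063 = 0.000365715
Normalizing constant = 0.0061079025.
P(Frost | evidence) = 0.000365715 / 0.0061079025 ≈ 0.060.

0.060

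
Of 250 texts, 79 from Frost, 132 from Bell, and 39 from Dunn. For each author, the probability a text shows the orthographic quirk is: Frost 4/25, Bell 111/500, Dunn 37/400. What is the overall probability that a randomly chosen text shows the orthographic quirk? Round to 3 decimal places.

Prior × likelihood for each hypothesis:
  Frost: 0.316 × 0.16 = 0.05056
  Bell: 0.528 × 0.222 = 0.117216
  Dunn: 0.156 × 0.0925 = 0.01443
P(quirk) = 0.05056 + 0.117216 + 0.01443 = 0.182206 → 0.182.

0.182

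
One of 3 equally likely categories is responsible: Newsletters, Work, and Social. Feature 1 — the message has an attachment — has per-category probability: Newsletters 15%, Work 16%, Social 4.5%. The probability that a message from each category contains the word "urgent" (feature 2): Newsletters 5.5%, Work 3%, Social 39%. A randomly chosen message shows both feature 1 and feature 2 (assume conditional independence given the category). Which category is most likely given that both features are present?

With a uniform prior (1/3 each), posterior ∝ likelihood:
  Newsletters: 0.15 × 0.055 = 0.00825
  Work: 0.16 × 0.03 = 0.0048
  Social: 0.045 × 0.39 = 0.01755
Total = 0.0306.
Largest term belongs to Social, so Social is most probable.

Social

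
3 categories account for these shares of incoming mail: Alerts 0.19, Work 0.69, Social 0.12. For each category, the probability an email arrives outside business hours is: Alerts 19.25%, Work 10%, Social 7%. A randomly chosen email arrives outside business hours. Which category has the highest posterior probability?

Prior × likelihood for each hypothesis:
  Alerts: 0.19 × 0.1925 = 0.036575
  Work: 0.69 × 0.1 = 0.069
  Social: 0.12 × 0.07 = 0.0084
Total = 0.113975.
Largest term belongs to Work, so Work is most probable.

Work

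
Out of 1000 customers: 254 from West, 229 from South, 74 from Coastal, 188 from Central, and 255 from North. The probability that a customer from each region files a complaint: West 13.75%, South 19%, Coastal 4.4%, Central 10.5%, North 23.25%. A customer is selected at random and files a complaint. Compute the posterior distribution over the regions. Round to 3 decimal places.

Prior × likelihood for each hypothesis:
  West: 0.254 × 0.1375 = 0.034925
  South: 0.229 × 0.19 = 0.04351
  Coastal: 0.074 × 0.044 = 0.003256
  Central: 0.188 × 0.105 = 0.01974
  North: 0.255 × 0.2325 = 0.0592875
Total = 0.1607185.
P(West | complaint) = 0.034925/0.1607185 ≈ 0.217
P(South | complaint) = 0.04351/0.1607185 ≈ 0.271
P(Coastal | complaint) = 0.003256/0.1607185 ≈ 0.020
P(Central | complaint) = 0.01974/0.1607185 ≈ 0.123
P(North | complaint) = 0.0592875/0.1607185 ≈ 0.369
(Check: 0.217+0.271+0.020+0.123+0.369 = 1.000.)

West 0.217, South 0.271, Coastal 0.020, Central 0.123, North 0.369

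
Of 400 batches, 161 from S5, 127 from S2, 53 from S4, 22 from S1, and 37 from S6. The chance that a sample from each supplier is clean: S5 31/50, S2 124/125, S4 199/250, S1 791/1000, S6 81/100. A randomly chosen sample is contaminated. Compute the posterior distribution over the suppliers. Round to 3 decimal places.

S5 0.723, S2 0.012, S4 0.128, S1 0.054, S6 0.083

Taking complements, P(contaminated | each) = S5 0.38, S2 0.008, S4 0.204, S1 0.209, S6 0.19.
Prior × likelihood for each hypothesis:
  S5: 0.4025 × 0.38 = 0.15295
  S2: 0.3175 × 0.008 = 0.00254
  S4: 0.1325 × 0.204 = 0.02703
  S1: 0.055 × 0.209 = 0.011495
  S6: 0.0925 × 0.19 = 0.017575
Total = 0.21159.
P(S5 | contaminated) = 0.15295/0.21159 ≈ 0.723
P(S2 | contaminated) = 0.00254/0.21159 ≈ 0.012
P(S4 | contaminated) = 0.02703/0.21159 ≈ 0.128
P(S1 | contaminated) = 0.011495/0.21159 ≈ 0.054
P(S6 | contaminated) = 0.017575/0.21159 ≈ 0.083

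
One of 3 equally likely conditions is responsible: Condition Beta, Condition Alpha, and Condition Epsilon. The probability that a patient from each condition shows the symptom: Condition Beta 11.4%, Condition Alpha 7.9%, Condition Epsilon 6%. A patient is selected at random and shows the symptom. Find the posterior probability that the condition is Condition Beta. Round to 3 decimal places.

With a uniform prior (1/3 each), posterior ∝ likelihood:
  Condition Beta: 0.114
  Condition Alpha: 0.079
  Condition Epsilon: 0.06
Total = 0.253.
P(Condition Beta | evidence) = 0.114 / 0.253 ≈ 0.451.

0.451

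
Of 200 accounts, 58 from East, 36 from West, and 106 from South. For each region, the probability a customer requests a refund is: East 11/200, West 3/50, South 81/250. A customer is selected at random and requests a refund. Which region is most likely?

South

Compute prior × likelihood for every hypothesis:
  East: 0.29 × 0.055 = 0.01595
  West: 0.18 × 0.06 = 0.0108
  South: 0.53 × 0.324 = 0.17172
Total = 0.19847.
Largest term belongs to South, so South is most probable.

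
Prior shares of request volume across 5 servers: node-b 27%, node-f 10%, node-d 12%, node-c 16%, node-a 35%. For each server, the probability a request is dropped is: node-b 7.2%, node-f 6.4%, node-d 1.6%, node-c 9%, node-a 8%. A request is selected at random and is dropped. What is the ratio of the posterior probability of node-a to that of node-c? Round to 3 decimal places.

1.944

By Bayes' rule, posterior ∝ prior × likelihood:
  node-b: 0.27 × 0.072 = 0.01944
  node-f: 0.1 × 0.064 = 0.0064
  node-d: 0.12 × 0.016 = 0.00192
  node-c: 0.16 × 0.09 = 0.0144
  node-a: 0.35 × 0.08 = 0.028
Total = 0.07016.
The ratio is 0.028 / 0.0144 (the normalizer cancels) = 1.944.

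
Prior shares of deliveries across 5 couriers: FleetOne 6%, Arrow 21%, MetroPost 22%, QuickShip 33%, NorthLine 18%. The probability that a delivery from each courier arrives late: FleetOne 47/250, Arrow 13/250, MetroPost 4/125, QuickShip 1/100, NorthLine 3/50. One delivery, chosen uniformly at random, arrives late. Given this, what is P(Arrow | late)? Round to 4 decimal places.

By Bayes' rule, posterior ∝ prior × likelihood:
  FleetOne: 0.06 × 0.188 = 0.01128
  Arrow: 0.21 × 0.052 = 0.01092
  MetroPost: 0.22 × 0.032 = 0.00704
  QuickShip: 0.33 × 0.01 = 0.0033
  NorthLine: 0.18 × 0.06 = 0.0108
Total = 0.04334.
P(Arrow | evidence) = 0.01092 / 0.04334 ≈ 0.2520.

0.2520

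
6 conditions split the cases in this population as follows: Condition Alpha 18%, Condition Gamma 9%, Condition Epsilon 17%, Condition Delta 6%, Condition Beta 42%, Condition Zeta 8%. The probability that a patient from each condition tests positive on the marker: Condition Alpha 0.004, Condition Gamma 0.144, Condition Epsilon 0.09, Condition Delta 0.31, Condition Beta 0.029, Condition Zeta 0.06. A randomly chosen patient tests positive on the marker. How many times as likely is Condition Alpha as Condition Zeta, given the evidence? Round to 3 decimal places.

0.150

Prior × likelihood for each hypothesis:
  Condition Alpha: 0.18 × 0.004 = 0.00072
  Condition Gamma: 0.09 × 0.144 = 0.01296
  Condition Epsilon: 0.17 × 0.09 = 0.0153
  Condition Delta: 0.06 × 0.31 = 0.0186
  Condition Beta: 0.42 × 0.029 = 0.01218
  Condition Zeta: 0.08 × 0.06 = 0.0048
Total = 0.06456.
The ratio is 0.00072 / 0.0048 (the normalizer cancels) = 0.150.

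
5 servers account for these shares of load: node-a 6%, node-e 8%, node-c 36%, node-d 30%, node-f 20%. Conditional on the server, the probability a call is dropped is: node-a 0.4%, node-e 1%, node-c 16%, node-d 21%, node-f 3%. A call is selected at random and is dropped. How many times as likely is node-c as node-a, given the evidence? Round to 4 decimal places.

240.0000

By Bayes' rule, posterior ∝ prior × likelihood:
  node-a: 0.06 × 0.004 = 0.00024
  node-e: 0.08 × 0.01 = 0.0008
  node-c: 0.36 × 0.16 = 0.0576
  node-d: 0.3 × 0.21 = 0.063
  node-f: 0.2 × 0.03 = 0.006
Sum = 0.12764.
The ratio is 0.0576 / 0.00024 (the normalizer cancels) = 240.0000.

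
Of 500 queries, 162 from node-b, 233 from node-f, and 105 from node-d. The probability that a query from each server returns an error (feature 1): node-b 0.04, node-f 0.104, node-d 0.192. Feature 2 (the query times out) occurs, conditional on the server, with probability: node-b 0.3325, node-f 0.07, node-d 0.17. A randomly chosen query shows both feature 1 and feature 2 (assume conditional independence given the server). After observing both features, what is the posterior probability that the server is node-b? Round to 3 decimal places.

0.296

Unnormalized posteriors (prior × likelihood):
  node-b: 0.324 × 0.04 × 0.3325 = 0.0043092
  node-f: 0.466 × 0.104 × 0.07 = 0.00339248
  node-d: 0.21 × 0.192 × 0.17 = 0.0068544
Total = 0.01455608.
P(node-b | evidence) = 0.0043092 / 0.01455608 ≈ 0.296.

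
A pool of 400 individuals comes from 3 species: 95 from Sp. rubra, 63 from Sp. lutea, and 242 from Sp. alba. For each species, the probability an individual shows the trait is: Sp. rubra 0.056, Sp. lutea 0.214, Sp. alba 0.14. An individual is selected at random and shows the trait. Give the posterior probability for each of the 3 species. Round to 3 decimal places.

Unnormalized posteriors (prior × likelihood):
  Sp. rubra: 0.2375 × 0.056 = 0.0133
  Sp. lutea: 0.1575 × 0.214 = 0.033705
  Sp. alba: 0.605 × 0.14 = 0.0847
Sum = 0.131705.
P(Sp. rubra | trait) = 0.0133/0.131705 ≈ 0.101
P(Sp. lutea | trait) = 0.033705/0.131705 ≈ 0.256
P(Sp. alba | trait) = 0.0847/0.131705 ≈ 0.643

Sp. rubra 0.101, Sp. lutea 0.256, Sp. alba 0.643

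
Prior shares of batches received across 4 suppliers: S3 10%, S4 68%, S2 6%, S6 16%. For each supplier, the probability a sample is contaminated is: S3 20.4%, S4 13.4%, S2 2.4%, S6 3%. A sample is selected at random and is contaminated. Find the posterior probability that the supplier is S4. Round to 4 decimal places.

0.7738

Prior × likelihood for each hypothesis:
  S3: 0.1 × 0.204 = 0.0204
  S4: 0.68 × 0.134 = 0.09112
  S2: 0.06 × 0.024 = 0.00144
  S6: 0.16 × 0.03 = 0.0048
Total = 0.11776.
P(S4 | evidence) = 0.09112 / 0.11776 ≈ 0.7738.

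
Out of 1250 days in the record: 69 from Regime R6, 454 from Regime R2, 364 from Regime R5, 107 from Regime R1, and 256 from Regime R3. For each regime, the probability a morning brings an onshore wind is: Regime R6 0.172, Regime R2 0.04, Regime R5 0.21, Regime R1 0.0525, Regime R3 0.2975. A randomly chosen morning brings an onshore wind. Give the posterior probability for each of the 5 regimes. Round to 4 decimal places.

Prior × likelihood for each hypothesis:
  Regime R6: 0.0552 × 0.172 = 0.0094944
  Regime R2: 0.3632 × 0.04 = 0.014528
  Regime R5: 0.2912 × 0.21 = 0.061152
  Regime R1: 0.0856 × 0.0525 = 0.004494
  Regime R3: 0.2048 × 0.2975 = 0.060928
Normalizing constant = 0.1505964.
P(Regime R6 | onshore) = 0.0094944/0.1505964 ≈ 0.0630
P(Regime R2 | onshore) = 0.014528/0.1505964 ≈ 0.0965
P(Regime R5 | onshore) = 0.061152/0.1505964 ≈ 0.4061
P(Regime R1 | onshore) = 0.004494/0.1505964 ≈ 0.0298
P(Regime R3 | onshore) = 0.060928/0.1505964 ≈ 0.4046

Regime R6 0.0630, Regime R2 0.0965, Regime R5 0.4061, Regime R1 0.0298, Regime R3 0.4046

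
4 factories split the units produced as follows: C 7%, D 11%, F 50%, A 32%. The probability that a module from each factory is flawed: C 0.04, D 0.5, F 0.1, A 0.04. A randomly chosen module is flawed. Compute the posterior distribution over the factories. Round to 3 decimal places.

C 0.023, D 0.456, F 0.415, A 0.106

Prior × likelihood for each hypothesis:
  C: 0.07 × 0.04 = 0.0028
  D: 0.11 × 0.5 = 0.055
  F: 0.5 × 0.1 = 0.05
  A: 0.32 × 0.04 = 0.0128
Total = 0.1206.
P(C | flawed) = 0.0028/0.1206 ≈ 0.023
P(D | flawed) = 0.055/0.1206 ≈ 0.456
P(F | flawed) = 0.05/0.1206 ≈ 0.415
P(A | flawed) = 0.0128/0.1206 ≈ 0.106
(Check: 0.023+0.456+0.415+0.106 = 1.000.)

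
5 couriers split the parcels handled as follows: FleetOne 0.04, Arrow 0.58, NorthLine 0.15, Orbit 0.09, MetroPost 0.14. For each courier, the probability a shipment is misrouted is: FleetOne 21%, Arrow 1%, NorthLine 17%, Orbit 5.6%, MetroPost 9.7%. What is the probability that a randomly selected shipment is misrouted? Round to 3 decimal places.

By Bayes' rule, posterior ∝ prior × likelihood:
  FleetOne: 0.04 × 0.21 = 0.0084
  Arrow: 0.58 × 0.01 = 0.0058
  NorthLine: 0.15 × 0.17 = 0.0255
  Orbit: 0.09 × 0.056 = 0.00504
  MetroPost: 0.14 × 0.097 = 0.01358
P(misrouted) = 0.0084 + 0.0058 + 0.0255 + 0.00504 + 0.01358 = 0.05832 → 0.058.

0.058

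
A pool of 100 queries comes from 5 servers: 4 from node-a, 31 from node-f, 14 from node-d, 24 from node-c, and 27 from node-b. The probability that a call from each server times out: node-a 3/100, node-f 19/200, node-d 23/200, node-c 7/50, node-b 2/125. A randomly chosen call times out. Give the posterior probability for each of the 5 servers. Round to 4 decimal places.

node-a 0.0142, node-f 0.3478, node-d 0.1901, node-c 0.3968, node-b 0.0510

Compute prior × likelihood for every hypothesis:
  node-a: 0.04 × 0.03 = 0.0012
  node-f: 0.31 × 0.095 = 0.02945
  node-d: 0.14 × 0.115 = 0.0161
  node-c: 0.24 × 0.14 = 0.0336
  node-b: 0.27 × 0.016 = 0.00432
Sum = 0.08467.
P(node-a | timeout) = 0.0012/0.08467 ≈ 0.0142
P(node-f | timeout) = 0.02945/0.08467 ≈ 0.3478
P(node-d | timeout) = 0.0161/0.08467 ≈ 0.1901
P(node-c | timeout) = 0.0336/0.08467 ≈ 0.3968
P(node-b | timeout) = 0.00432/0.08467 ≈ 0.0510
(Check: 0.0142+0.3478+0.1901+0.3968+0.0510 = 0.9999.)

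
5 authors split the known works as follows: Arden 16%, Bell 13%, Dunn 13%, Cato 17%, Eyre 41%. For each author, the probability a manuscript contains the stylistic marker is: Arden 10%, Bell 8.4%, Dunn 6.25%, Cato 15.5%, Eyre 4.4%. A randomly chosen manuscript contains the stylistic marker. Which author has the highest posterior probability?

Cato

Prior × likelihood for each hypothesis:
  Arden: 0.16 × 0.1 = 0.016
  Bell: 0.13 × 0.084 = 0.01092
  Dunn: 0.13 × 0.0625 = 0.008125
  Cato: 0.17 × 0.155 = 0.02635
  Eyre: 0.41 × 0.044 = 0.01804
Sum = 0.079435.
Largest term belongs to Cato, so Cato is most probable.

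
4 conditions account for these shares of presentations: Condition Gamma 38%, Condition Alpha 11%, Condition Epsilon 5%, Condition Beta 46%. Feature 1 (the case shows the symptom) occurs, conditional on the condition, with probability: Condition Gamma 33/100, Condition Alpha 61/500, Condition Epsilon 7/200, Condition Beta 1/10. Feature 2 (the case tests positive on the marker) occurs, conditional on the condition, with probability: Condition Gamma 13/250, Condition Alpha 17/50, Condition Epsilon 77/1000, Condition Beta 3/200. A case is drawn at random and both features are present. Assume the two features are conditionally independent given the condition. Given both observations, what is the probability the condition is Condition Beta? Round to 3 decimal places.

Compute prior × likelihood for every hypothesis:
  Condition Gamma: 0.38 × 0.33 × 0.052 = 0.0065208
  Condition Alpha: 0.11 × 0.122 × 0.34 = 0.0045628
  Condition Epsilon: 0.05 × 0.035 × 0.077 = 0.00013475
  Condition Beta: 0.46 × 0.1 × 0.015 = 0.00069
Total = 0.01190835.
P(Condition Beta | evidence) = 0.00069 / 0.01190835 ≈ 0.058.

0.058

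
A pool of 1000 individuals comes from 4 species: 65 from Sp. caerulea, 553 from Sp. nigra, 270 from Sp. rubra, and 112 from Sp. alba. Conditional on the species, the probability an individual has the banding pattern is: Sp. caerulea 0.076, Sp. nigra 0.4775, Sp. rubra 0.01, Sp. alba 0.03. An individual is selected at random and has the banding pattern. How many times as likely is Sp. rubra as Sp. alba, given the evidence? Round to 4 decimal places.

Prior × likelihood for each hypothesis:
  Sp. caerulea: 0.065 × 0.076 = 0.00494
  Sp. nigra: 0.553 × 0.4775 = 0.2640575
  Sp. rubra: 0.27 × 0.01 = 0.0027
  Sp. alba: 0.112 × 0.03 = 0.00336
Sum = 0.2750575.
The ratio is 0.0027 / 0.00336 (the normalizer cancels) = 0.8036.

0.8036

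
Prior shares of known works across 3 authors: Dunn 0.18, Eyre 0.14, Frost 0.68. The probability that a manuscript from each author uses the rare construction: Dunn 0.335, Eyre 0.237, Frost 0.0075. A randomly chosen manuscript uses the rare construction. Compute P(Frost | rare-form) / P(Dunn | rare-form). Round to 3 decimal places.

Compute prior × likelihood for every hypothesis:
  Dunn: 0.18 × 0.335 = 0.0603
  Eyre: 0.14 × 0.237 = 0.03318
  Frost: 0.68 × 0.0075 = 0.0051
Sum = 0.09858.
The ratio is 0.0051 / 0.0603 (the normalizer cancels) = 0.085.

0.085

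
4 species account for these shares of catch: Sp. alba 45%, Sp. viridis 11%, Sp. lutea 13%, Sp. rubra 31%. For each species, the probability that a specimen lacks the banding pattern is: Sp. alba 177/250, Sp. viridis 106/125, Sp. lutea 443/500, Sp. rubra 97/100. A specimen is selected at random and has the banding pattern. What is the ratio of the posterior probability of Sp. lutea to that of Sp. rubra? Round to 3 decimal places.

1.594

Taking complements, P(banded | each) = Sp. alba 0.292, Sp. viridis 0.152, Sp. lutea 0.114, Sp. rubra 0.03.
By Bayes' rule, posterior ∝ prior × likelihood:
  Sp. alba: 0.45 × 0.292 = 0.1314
  Sp. viridis: 0.11 × 0.152 = 0.01672
  Sp. lutea: 0.13 × 0.114 = 0.01482
  Sp. rubra: 0.31 × 0.03 = 0.0093
Sum = 0.17224.
The ratio is 0.01482 / 0.0093 (the normalizer cancels) = 1.594.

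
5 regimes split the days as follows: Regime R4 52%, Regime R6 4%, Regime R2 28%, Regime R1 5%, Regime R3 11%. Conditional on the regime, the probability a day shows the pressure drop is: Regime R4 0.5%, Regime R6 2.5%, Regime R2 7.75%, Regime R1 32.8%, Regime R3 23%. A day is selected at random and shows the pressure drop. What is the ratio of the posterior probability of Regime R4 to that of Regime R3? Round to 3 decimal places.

By Bayes' rule, posterior ∝ prior × likelihood:
  Regime R4: 0.52 × 0.005 = 0.0026
  Regime R6: 0.04 × 0.025 = 0.001
  Regime R2: 0.28 × 0.0775 = 0.0217
  Regime R1: 0.05 × 0.328 = 0.0164
  Regime R3: 0.11 × 0.23 = 0.0253
Total = 0.067.
The ratio is 0.0026 / 0.0253 (the normalizer cancels) = 0.103.

0.103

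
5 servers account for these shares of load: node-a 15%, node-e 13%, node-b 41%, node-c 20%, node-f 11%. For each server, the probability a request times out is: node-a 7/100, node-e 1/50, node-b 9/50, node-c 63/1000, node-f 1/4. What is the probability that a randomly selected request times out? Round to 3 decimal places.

0.127

Unnormalized posteriors (prior × likelihood):
  node-a: 0.15 × 0.07 = 0.0105
  node-e: 0.13 × 0.02 = 0.0026
  node-b: 0.41 × 0.18 = 0.0738
  node-c: 0.2 × 0.063 = 0.0126
  node-f: 0.11 × 0.25 = 0.0275
P(timeout) = 0.0105 + 0.0026 + 0.0738 + 0.0126 + 0.0275 = 0.127 → 0.127.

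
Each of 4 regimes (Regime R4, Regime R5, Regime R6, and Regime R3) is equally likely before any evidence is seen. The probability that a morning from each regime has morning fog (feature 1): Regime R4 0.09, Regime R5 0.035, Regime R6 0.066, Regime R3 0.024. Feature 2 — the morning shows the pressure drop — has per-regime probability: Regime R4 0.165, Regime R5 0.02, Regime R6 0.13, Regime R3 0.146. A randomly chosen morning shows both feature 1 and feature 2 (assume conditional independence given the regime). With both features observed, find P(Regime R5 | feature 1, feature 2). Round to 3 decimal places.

Since the prior is uniform, the posterior is proportional to the likelihood:
  Regime R4: 0.09 × 0.165 = 0.01485
  Regime R5: 0.035 × 0.02 = 0.0007
  Regime R6: 0.066 × 0.13 = 0.00858
  Regime R3: 0.024 × 0.146 = 0.003504
Total = 0.027634.
P(Regime R5 | evidence) = 0.0007 / 0.027634 ≈ 0.025.

0.025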